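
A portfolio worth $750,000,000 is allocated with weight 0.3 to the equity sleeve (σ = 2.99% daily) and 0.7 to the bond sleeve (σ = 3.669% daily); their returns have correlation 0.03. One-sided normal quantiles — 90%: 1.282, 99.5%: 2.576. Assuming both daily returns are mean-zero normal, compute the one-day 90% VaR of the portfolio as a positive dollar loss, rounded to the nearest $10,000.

σ_p² = 0.3²·2.99² + 0.7²·3.669² + 2·0.03·0.3·0.7·2.99·3.669 = 7.5390 (%²).
σ_p = √7.5390 = 2.746%.
VaR = 1.282 × 2.746% = 3.520%; on $750,000,000 that is $26,400,000.

$26,400,000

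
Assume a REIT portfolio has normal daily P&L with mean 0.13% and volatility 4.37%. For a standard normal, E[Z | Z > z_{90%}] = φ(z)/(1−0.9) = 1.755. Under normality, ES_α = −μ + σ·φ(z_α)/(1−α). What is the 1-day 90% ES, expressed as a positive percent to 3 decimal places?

7.539%

ES = −(0.13%) + 4.37% × 1.755 = 7.539%.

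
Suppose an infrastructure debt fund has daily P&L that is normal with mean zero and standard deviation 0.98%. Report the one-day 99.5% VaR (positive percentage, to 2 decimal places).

At 99.5% one-sided, z = 2.576.
VaR = z·σ = 2.576 × 0.98% = 2.524%.

2.52%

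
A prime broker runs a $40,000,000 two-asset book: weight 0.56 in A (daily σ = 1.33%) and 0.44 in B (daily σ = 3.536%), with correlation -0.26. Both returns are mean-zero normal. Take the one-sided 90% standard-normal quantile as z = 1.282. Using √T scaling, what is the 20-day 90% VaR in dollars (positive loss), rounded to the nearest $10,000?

σ_p = √(0.56²·1.33² + 0.44²·3.536² + 2·-0.26·0.56·0.44·1.33·3.536) = 1.540%.
σ_{20d} = 1.540% × √20 = 6.887%.
VaR = 1.282 × 6.887% = 8.829%; on $40,000,000 that is $3,531,600.

$3,530,000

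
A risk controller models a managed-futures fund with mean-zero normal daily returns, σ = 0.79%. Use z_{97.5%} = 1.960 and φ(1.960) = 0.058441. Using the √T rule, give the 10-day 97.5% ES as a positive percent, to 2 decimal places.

σ_{10d} = 0.79% × √10 = 2.498%.
ES multiplier = φ(z)/(1−α) = 0.058441/0.025 = 2.338.
ES = 2.498% × 2.338 = 5.840%.

5.84%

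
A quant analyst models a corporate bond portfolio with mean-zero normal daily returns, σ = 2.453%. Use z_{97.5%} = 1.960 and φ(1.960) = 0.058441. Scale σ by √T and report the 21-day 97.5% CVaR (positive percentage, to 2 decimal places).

26.28%

σ_{21d} = 2.453% × √21 = 11.241%.
ES multiplier = φ(z)/(1−α) = 0.058441/0.025 = 2.338.
ES = 11.241% × 2.338 = 26.281%.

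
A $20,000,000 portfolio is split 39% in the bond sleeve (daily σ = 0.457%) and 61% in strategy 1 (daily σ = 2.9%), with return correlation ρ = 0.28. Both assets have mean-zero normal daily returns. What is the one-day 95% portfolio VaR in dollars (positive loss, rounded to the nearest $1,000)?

σ_p² = 0.39²·0.457² + 0.61²·2.9² + 2·0.28·0.39·0.61·0.457·2.9 = 3.3377 (%²).
σ_p = √3.3377 = 1.827%.
At 95%, z = 1.645.
VaR = 1.645 × 1.827% = 3.005%; on $20,000,000 that is $601,000.

$601,000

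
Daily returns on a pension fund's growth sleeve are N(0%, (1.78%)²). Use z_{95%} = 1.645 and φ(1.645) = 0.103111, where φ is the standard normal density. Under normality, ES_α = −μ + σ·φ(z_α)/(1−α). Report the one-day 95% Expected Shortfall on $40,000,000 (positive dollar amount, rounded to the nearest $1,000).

Tail multiplier: φ(z)/(1−α) = 0.103111 / 0.05 = 2.062.
ES = 1.78% × 2.062 = 3.670%.
On $40,000,000: 0.03670 × $40,000,000 = $1,468,000.

$1,468,000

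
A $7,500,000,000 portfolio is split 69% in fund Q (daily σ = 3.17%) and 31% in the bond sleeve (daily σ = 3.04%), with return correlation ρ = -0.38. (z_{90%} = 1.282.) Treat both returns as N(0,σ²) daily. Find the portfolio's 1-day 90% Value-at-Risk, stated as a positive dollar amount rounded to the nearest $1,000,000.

σ_p² = 0.69²·3.17² + 0.31²·3.04² + 2·-0.38·0.69·0.31·3.17·3.04 = 4.1058 (%²).
σ_p = √4.1058 = 2.026%.
VaR = 1.282 × 2.026% = 2.597%; on $7,500,000,000 that is $194,775,000.

$195,000,000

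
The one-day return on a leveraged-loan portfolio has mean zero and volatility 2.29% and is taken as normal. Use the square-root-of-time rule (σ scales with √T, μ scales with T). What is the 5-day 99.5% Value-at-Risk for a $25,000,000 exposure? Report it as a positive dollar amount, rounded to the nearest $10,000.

At 99.5%, z = 2.576.
σ_{5d} = 2.29% × √5 = 5.121%.
VaR = 2.576 × 5.121% = 13.192%.
On $25,000,000: 0.13192 × $25,000,000 = $3,298,000.

$3,300,000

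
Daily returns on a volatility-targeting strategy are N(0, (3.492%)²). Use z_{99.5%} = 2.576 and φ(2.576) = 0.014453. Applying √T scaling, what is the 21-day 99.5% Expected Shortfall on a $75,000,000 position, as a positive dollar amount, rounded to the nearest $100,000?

σ_{21d} = 3.492% × √21 = 16.002%.
ES multiplier = φ(z)/(1−α) = 0.014453/0.005 = 2.891.
ES = 16.002% × 2.891 = 46.262%; on $75,000,000: $34,696,500.

$34,700,000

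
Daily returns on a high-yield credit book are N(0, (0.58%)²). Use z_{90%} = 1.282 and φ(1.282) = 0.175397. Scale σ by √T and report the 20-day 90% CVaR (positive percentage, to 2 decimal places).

σ_{20d} = 0.58% × √20 = 2.594%.
ES multiplier = φ(z)/(1−α) = 0.175397/0.1 = 1.754.
ES = 2.594% × 1.754 = 4.550%.

4.55%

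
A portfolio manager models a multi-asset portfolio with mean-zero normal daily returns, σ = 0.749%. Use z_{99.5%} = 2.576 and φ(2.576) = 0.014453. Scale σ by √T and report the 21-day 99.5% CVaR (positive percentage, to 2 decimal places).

9.92%

σ_{21d} = 0.749% × √21 = 3.432%.
ES multiplier = φ(z)/(1−α) = 0.014453/0.005 = 2.891.
ES = 3.432% × 2.891 = 9.922%.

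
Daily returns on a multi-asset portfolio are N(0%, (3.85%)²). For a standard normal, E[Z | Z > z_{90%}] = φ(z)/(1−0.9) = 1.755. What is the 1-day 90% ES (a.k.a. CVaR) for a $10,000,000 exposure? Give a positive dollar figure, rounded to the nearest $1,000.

ES = 3.85% × 1.755 = 6.757%.
On $10,000,000: 0.06757 × $10,000,000 = $675,700.

$676,000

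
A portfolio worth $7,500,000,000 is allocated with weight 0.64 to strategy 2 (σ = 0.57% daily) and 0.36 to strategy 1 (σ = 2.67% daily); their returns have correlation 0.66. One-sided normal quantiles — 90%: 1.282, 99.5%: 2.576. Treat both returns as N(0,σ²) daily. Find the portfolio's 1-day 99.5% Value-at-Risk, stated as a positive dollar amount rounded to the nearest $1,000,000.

σ_p² = 0.64²·0.57² + 0.36²·2.67² + 2·0.66·0.64·0.36·0.57·2.67 = 1.5198 (%²).
σ_p = √1.5198 = 1.233%.
VaR = 2.576 × 1.233% = 3.176%; on $7,500,000,000 that is $238,200,000.

$238,000,000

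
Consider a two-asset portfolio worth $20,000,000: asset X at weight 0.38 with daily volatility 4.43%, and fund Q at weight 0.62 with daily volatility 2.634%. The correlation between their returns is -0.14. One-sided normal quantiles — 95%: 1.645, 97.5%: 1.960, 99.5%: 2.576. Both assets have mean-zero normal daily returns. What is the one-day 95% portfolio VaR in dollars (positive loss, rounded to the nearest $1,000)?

$716,000

σ_p² = 0.38²·4.43² + 0.62²·2.634² + 2·-0.14·0.38·0.62·4.43·2.634 = 4.7310 (%²).
σ_p = √4.7310 = 2.175%.
VaR = 1.645 × 2.175% = 3.578%; on $20,000,000 that is $715,600.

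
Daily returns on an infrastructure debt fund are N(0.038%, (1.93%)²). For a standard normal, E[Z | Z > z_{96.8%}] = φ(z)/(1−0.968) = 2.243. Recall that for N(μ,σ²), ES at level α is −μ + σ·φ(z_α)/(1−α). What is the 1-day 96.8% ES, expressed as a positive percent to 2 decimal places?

4.29%

ES = −(0.038%) + 1.93% × 2.243 = 4.291%.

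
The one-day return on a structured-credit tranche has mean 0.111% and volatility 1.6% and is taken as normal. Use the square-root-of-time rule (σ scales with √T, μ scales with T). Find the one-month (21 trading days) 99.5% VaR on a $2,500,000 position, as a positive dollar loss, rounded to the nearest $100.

$413,900

At 99.5%, z = 2.576.
σ_{21d} = 1.6% × √21 = 7.332%; μ_{21d} = 21 × 0.111% = 2.331%.
VaR = −(2.331%) + 2.576 × 7.332% = 16.556%.
On $2,500,000: 0.16556 × $2,500,000 = $413,900.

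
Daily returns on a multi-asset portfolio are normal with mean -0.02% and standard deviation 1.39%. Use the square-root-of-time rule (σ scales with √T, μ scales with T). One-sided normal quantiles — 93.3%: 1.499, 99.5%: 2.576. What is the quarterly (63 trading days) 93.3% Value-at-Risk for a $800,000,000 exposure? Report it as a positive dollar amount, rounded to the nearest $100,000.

σ_{63d} = 1.39% × √63 = 11.033%; μ_{63d} = 63 × -0.02% = -1.260%.
VaR = −(-1.260%) + 1.499 × 11.033% = 17.798%.
On $800,000,000: 0.17798 × $800,000,000 = $142,384,000.

$142,400,000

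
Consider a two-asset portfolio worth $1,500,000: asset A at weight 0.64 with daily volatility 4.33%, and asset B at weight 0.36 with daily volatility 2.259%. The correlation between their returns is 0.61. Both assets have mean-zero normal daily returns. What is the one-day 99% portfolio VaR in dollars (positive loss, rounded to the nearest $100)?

$116,200

σ_p² = 0.64²·4.33² + 0.36²·2.259² + 2·0.61·0.64·0.36·4.33·2.259 = 11.0904 (%²).
σ_p = √11.0904 = 3.330%.
At 99%, z = 2.326.
VaR = 2.326 × 3.330% = 7.746%; on $1,500,000 that is $116,190.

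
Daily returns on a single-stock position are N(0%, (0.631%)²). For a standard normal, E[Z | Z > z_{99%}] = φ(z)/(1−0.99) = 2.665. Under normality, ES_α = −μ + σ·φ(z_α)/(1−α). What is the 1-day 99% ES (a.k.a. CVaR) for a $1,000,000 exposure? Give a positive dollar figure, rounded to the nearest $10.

$16,820

ES = 0.631% × 2.665 = 1.682%.
On $1,000,000: 0.01682 × $1,000,000 = $16,820.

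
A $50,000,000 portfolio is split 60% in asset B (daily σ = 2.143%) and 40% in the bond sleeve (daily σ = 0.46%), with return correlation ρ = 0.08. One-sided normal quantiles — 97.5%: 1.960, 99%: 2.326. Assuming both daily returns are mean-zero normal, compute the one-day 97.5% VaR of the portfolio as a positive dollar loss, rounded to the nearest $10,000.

σ_p² = 0.6²·2.143² + 0.4²·0.46² + 2·0.08·0.6·0.4·2.143·0.46 = 1.7250 (%²).
σ_p = √1.7250 = 1.313%.
VaR = 1.960 × 1.313% = 2.573%; on $50,000,000 that is $1,286,500.

$1,290,000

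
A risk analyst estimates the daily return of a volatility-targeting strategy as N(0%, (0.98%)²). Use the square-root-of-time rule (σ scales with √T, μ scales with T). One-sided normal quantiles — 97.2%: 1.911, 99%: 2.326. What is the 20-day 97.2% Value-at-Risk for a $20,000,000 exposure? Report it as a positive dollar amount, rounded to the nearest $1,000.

$1,675,000

σ_{20d} = 0.98% × √20 = 4.383%.
VaR = 1.911 × 4.383% = 8.376%.
On $20,000,000: 0.08376 × $20,000,000 = $1,675,200.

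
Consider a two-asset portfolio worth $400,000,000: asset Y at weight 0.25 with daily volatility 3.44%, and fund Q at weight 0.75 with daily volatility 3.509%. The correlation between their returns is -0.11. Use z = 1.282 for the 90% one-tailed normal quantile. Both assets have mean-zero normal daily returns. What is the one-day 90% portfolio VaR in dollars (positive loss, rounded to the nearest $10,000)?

$13,730,000

σ_p² = 0.25²·3.44² + 0.75²·3.509² + 2·-0.11·0.25·0.75·3.44·3.509 = 7.1678 (%²).
σ_p = √7.1678 = 2.677%.
VaR = 1.282 × 2.677% = 3.432%; on $400,000,000 that is $13,728,000.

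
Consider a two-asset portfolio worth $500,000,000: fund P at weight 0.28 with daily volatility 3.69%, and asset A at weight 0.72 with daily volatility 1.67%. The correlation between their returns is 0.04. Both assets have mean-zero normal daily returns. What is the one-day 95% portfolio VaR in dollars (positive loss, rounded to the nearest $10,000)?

σ_p² = 0.28²·3.69² + 0.72²·1.67² + 2·0.04·0.28·0.72·3.69·1.67 = 2.6127 (%²).
σ_p = √2.6127 = 1.616%.
At 95%, z = 1.645.
VaR = 1.645 × 1.616% = 2.658%; on $500,000,000 that is $13,290,000.

$13,290,000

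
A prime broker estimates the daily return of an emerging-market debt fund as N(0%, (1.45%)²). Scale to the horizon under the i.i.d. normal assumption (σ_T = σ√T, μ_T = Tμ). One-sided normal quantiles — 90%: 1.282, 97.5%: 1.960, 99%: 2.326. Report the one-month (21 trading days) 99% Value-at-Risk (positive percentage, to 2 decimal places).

15.46%

σ_{21d} = 1.45% × √21 = 6.645%.
VaR = 2.326 × 6.645% = 15.456%.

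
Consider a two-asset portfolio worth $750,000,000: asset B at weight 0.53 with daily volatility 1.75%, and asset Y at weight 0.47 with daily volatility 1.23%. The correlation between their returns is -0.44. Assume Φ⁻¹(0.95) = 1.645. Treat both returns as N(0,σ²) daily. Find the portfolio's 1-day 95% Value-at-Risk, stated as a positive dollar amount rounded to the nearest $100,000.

σ_p² = 0.53²·1.75² + 0.47²·1.23² + 2·-0.44·0.53·0.47·1.75·1.23 = 0.7226 (%²).
σ_p = √0.7226 = 0.850%.
VaR = 1.645 × 0.850% = 1.398%; on $750,000,000 that is $10,485,000.

$10,500,000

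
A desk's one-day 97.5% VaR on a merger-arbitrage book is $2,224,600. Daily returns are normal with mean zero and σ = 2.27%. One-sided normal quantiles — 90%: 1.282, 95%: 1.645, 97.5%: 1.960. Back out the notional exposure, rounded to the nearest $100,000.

VaR as a fraction of value: z·σ = 1.960 × 2.27% = 4.4492%.
Position = $2,224,600 / 0.044492 = $50,000,000.

$50,000,000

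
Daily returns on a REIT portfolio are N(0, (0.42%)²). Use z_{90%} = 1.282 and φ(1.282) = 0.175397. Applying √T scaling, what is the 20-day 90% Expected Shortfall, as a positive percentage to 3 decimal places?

3.294%

σ_{20d} = 0.42% × √20 = 1.878%.
ES multiplier = φ(z)/(1−α) = 0.175397/0.1 = 1.754.
ES = 1.878% × 1.754 = 3.294%.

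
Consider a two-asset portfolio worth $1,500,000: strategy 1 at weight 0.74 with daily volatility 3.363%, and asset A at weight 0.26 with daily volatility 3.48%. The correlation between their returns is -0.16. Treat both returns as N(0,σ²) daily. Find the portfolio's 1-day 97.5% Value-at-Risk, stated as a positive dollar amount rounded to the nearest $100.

σ_p² = 0.74²·3.363² + 0.26²·3.48² + 2·-0.16·0.74·0.26·3.363·3.48 = 6.2913 (%²).
σ_p = √6.2913 = 2.508%.
At 97.5%, z = 1.960.
VaR = 1.960 × 2.508% = 4.916%; on $1,500,000 that is $73,740.

$73,700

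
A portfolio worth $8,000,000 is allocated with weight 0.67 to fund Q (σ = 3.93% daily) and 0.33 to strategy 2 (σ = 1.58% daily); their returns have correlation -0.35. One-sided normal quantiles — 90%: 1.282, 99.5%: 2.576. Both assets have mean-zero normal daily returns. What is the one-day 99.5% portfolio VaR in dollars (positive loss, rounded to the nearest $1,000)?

σ_p² = 0.67²·3.93² + 0.33²·1.58² + 2·-0.35·0.67·0.33·3.93·1.58 = 6.2440 (%²).
σ_p = √6.2440 = 2.499%.
VaR = 2.576 × 2.499% = 6.437%; on $8,000,000 that is $514,960.

$515,000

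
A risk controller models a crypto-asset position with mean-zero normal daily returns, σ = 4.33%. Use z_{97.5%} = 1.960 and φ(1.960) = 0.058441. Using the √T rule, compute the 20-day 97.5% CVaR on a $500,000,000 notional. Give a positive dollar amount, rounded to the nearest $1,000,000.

$226,000,000

σ_{20d} = 4.33% × √20 = 19.364%.
ES multiplier = φ(z)/(1−α) = 0.058441/0.025 = 2.338.
ES = 19.364% × 2.338 = 45.273%; on $500,000,000: $226,365,000.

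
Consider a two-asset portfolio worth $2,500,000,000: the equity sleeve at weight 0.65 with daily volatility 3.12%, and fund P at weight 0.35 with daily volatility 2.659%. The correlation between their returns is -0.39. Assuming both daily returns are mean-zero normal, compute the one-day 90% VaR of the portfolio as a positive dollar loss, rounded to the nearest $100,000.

σ_p² = 0.65²·3.12² + 0.35²·2.659² + 2·-0.39·0.65·0.35·3.12·2.659 = 3.5068 (%²).
σ_p = √3.5068 = 1.873%.
At 90%, z = 1.282.
VaR = 1.282 × 1.873% = 2.401%; on $2,500,000,000 that is $60,025,000.

$60,000,000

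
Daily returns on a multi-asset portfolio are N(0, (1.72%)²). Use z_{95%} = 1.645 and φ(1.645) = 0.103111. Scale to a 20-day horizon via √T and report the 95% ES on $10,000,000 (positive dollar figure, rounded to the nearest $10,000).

$1,590,000

σ_{20d} = 1.72% × √20 = 7.692%.
ES multiplier = φ(z)/(1−α) = 0.103111/0.05 = 2.062.
ES = 7.692% × 2.062 = 15.861%; on $10,000,000: $1,586,100.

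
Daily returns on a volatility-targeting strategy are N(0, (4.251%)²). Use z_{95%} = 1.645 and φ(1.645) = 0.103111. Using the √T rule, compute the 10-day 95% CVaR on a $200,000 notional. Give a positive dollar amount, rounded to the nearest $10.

$55,440

σ_{10d} = 4.251% × √10 = 13.443%.
ES multiplier = φ(z)/(1−α) = 0.103111/0.05 = 2.062.
ES = 13.443% × 2.062 = 27.719%; on $200,000: $55,438.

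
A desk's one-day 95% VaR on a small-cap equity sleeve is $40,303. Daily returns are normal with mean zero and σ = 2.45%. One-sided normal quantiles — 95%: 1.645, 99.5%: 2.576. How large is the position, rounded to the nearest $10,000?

VaR as a fraction of value: z·σ = 1.645 × 2.45% = 4.03025%.
Position = $40,303 / 0.0403025 = $1,000,012.

$1,000,000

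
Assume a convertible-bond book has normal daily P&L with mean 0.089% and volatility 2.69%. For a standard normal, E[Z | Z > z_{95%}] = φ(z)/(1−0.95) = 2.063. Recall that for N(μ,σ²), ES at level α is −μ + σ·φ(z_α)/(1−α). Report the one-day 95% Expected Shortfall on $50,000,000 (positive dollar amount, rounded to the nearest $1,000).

$2,730,000

ES = −(0.089%) + 2.69% × 2.063 = 5.460%.
On $50,000,000: 0.05460 × $50,000,000 = $2,730,000.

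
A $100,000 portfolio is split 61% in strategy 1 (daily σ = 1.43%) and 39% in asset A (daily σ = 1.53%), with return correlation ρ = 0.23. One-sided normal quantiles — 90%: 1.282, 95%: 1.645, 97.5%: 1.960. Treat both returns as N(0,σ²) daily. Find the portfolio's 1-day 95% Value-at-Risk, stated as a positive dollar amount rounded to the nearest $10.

$1,920

σ_p² = 0.61²·1.43² + 0.39²·1.53² + 2·0.23·0.61·0.39·1.43·1.53 = 1.3564 (%²).
σ_p = √1.3564 = 1.165%.
VaR = 1.645 × 1.165% = 1.916%; on $100,000 that is $1,916.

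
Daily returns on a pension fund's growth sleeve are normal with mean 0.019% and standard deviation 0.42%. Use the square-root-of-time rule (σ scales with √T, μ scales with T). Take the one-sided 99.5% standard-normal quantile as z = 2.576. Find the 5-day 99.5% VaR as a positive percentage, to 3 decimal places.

σ_{5d} = 0.42% × √5 = 0.939%; μ_{5d} = 5 × 0.019% = 0.095%.
VaR = −(0.095%) + 2.576 × 0.939% = 2.324%.

2.324%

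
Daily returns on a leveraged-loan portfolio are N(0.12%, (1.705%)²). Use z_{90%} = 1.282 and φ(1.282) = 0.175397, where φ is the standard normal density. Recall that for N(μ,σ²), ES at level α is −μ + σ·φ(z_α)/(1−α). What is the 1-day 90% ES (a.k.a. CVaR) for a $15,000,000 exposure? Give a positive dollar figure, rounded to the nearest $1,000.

$431,000

Tail multiplier: φ(z)/(1−α) = 0.175397 / 0.1 = 1.754.
ES = −(0.12%) + 1.705% × 1.754 = 2.871%.
On $15,000,000: 0.02871 × $15,000,000 = $430,650.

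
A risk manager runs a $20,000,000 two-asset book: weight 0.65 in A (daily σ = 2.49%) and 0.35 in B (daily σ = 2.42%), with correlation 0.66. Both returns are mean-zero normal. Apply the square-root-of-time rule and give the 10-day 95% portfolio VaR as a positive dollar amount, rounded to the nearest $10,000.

$2,360,000

σ_p = √(0.65²·2.49² + 0.35²·2.42² + 2·0.66·0.65·0.35·2.49·2.42) = 2.269%.
σ_{10d} = 2.269% × √10 = 7.175%.
z(95%) = 1.645.
VaR = 1.645 × 7.175% = 11.803%; on $20,000,000 that is $2,360,600.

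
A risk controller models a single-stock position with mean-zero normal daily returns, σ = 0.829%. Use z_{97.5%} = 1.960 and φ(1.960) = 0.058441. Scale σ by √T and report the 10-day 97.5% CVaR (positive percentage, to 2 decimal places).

σ_{10d} = 0.829% × √10 = 2.622%.
ES multiplier = φ(z)/(1−α) = 0.058441/0.025 = 2.338.
ES = 2.622% × 2.338 = 6.130%.

6.13%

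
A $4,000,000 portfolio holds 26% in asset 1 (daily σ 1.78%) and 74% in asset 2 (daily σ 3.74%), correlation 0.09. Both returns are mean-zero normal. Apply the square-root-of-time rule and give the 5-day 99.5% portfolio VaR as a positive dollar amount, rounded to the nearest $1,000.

$656,000

σ_p = √(0.26²·1.78² + 0.74²·3.74² + 2·0.09·0.26·0.74·1.78·3.74) = 2.847%.
σ_{5d} = 2.847% × √5 = 6.366%.
z(99.5%) = 2.576.
VaR = 2.576 × 6.366% = 16.399%; on $4,000,000 that is $655,960.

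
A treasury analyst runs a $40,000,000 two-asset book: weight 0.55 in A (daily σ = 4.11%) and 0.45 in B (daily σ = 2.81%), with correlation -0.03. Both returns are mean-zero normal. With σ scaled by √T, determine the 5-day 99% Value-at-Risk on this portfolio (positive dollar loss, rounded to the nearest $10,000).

σ_p = √(0.55²·4.11² + 0.45²·2.81² + 2·-0.03·0.55·0.45·4.11·2.81) = 2.557%.
σ_{5d} = 2.557% × √5 = 5.718%.
z(99%) = 2.326.
VaR = 2.326 × 5.718% = 13.300%; on $40,000,000 that is $5,320,000.

$5,320,000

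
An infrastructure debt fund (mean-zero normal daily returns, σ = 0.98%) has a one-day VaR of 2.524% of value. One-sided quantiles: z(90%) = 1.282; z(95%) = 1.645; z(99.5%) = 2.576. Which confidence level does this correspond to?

Implied z = VaR/σ = 2.524 / 0.98 = 2.576.
This matches z(99.5%) = 2.576.

99.5%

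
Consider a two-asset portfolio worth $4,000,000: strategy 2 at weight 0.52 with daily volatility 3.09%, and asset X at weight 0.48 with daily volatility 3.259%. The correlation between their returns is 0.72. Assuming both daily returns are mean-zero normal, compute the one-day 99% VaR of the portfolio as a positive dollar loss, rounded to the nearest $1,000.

σ_p² = 0.52²·3.09² + 0.48²·3.259² + 2·0.72·0.52·0.48·3.09·3.259 = 8.6484 (%²).
σ_p = √8.6484 = 2.941%.
At 99%, z = 2.326.
VaR = 2.326 × 2.941% = 6.841%; on $4,000,000 that is $273,640.

$274,000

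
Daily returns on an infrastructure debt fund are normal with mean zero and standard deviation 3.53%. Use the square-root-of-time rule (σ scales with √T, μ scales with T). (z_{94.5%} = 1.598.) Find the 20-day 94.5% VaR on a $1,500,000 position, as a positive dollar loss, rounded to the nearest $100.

$378,400

σ_{20d} = 3.53% × √20 = 15.787%.
VaR = 1.598 × 15.787% = 25.228%.
On $1,500,000: 0.25228 × $1,500,000 = $378,420.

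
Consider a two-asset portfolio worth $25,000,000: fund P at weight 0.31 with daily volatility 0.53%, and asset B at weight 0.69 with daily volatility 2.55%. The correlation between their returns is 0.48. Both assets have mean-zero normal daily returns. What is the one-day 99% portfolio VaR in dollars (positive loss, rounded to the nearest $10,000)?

σ_p² = 0.31²·0.53² + 0.69²·2.55² + 2·0.48·0.31·0.69·0.53·2.55 = 3.4004 (%²).
σ_p = √3.4004 = 1.844%.
At 99%, z = 2.326.
VaR = 2.326 × 1.844% = 4.289%; on $25,000,000 that is $1,072,250.

$1,070,000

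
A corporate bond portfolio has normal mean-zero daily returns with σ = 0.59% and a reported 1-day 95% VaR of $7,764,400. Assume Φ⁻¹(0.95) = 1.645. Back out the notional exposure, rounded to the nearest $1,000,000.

VaR as a fraction of value: z·σ = 1.645 × 0.59% = 0.97055%.
Position = $7,764,400 / 0.0097055 = $800,000,000.

$800,000,000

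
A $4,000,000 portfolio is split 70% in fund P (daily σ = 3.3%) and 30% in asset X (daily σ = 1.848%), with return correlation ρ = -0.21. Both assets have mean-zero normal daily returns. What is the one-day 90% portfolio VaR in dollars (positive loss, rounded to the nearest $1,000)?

σ_p² = 0.7²·3.3² + 0.3²·1.848² + 2·-0.21·0.7·0.3·3.3·1.848 = 5.1056 (%²).
σ_p = √5.1056 = 2.260%.
At 90%, z = 1.282.
VaR = 1.282 × 2.260% = 2.897%; on $4,000,000 that is $115,880.

$116,000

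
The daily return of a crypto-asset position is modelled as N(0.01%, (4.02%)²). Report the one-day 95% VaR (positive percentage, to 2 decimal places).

6.60%

At 95% one-sided, z = 1.645.
VaR = −μ + z·σ = −(0.01%) + 1.645 × 4.02% = 6.603%.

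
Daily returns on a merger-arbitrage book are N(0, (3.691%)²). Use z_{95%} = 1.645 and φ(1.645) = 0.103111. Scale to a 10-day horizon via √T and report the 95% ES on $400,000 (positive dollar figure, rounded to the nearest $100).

$96,300

σ_{10d} = 3.691% × √10 = 11.672%.
ES multiplier = φ(z)/(1−α) = 0.103111/0.05 = 2.062.
ES = 11.672% × 2.062 = 24.068%; on $400,000: $96,272.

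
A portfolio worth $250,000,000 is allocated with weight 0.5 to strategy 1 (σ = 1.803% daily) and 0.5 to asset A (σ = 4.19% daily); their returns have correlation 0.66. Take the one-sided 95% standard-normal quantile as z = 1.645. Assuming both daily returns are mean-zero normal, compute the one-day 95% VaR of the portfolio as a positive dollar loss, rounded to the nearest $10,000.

σ_p² = 0.5²·1.803² + 0.5²·4.19² + 2·0.66·0.5·0.5·1.803·4.19 = 7.6947 (%²).
σ_p = √7.6947 = 2.774%.
VaR = 1.645 × 2.774% = 4.563%; on $250,000,000 that is $11,407,500.

$11,410,000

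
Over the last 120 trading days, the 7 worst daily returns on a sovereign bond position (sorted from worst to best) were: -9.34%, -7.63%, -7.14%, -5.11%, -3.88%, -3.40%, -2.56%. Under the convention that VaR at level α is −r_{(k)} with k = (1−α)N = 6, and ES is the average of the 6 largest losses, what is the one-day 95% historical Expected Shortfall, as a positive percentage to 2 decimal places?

6.08%

The 6 worst returns sum to -36.50%.
ES = −(-36.50%) / 6 = 6.0833…% ≈ 6.08%.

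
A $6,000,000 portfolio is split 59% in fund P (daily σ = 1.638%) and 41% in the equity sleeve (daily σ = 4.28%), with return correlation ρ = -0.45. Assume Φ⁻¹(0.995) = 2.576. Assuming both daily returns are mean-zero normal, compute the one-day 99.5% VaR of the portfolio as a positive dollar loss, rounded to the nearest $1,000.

σ_p² = 0.59²·1.638² + 0.41²·4.28² + 2·-0.45·0.59·0.41·1.638·4.28 = 2.4870 (%²).
σ_p = √2.4870 = 1.577%.
VaR = 2.576 × 1.577% = 4.062%; on $6,000,000 that is $243,720.

$244,000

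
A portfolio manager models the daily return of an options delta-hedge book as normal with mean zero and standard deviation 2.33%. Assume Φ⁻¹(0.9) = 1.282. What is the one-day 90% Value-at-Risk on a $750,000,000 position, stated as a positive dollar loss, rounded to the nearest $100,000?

VaR = z·σ = 1.282 × 2.33% = 2.987%.
On $750,000,000: 0.02987 × $750,000,000 = $22,402,500.

$22,400,000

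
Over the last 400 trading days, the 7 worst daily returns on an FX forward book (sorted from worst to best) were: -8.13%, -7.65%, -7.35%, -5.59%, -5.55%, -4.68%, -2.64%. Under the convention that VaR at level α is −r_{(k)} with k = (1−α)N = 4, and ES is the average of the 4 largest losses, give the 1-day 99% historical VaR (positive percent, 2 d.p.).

k = 4; the 4th lowest return is -5.59%, so VaR = 5.59%.

5.59%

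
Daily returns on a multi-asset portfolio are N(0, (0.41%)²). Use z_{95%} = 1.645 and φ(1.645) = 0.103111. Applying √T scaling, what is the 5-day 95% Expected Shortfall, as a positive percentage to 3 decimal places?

σ_{5d} = 0.41% × √5 = 0.917%.
ES multiplier = φ(z)/(1−α) = 0.103111/0.05 = 2.062.
ES = 0.917% × 2.062 = 1.891%.

1.891%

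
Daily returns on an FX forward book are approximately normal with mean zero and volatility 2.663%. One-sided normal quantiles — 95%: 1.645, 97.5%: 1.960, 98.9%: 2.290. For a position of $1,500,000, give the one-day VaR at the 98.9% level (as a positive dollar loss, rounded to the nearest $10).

VaR = z·σ = 2.290 × 2.663% = 6.098%.
On $1,500,000: 0.06098 × $1,500,000 = $91,470.

$91,470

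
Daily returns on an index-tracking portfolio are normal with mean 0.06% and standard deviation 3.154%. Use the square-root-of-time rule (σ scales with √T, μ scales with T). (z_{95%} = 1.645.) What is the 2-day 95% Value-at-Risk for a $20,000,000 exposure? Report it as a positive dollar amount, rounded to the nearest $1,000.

$1,443,000

σ_{2d} = 3.154% × √2 = 4.460%; μ_{2d} = 2 × 0.06% = 0.120%.
VaR = −(0.120%) + 1.645 × 4.460% = 7.217%.
On $20,000,000: 0.07217 × $20,000,000 = $1,443,400.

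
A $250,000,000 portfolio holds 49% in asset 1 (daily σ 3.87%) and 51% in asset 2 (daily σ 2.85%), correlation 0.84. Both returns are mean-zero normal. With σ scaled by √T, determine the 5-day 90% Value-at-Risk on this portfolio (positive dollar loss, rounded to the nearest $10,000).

$23,040,000

σ_p = √(0.49²·3.87² + 0.51²·2.85² + 2·0.84·0.49·0.51·3.87·2.85) = 3.215%.
σ_{5d} = 3.215% × √5 = 7.189%.
z(90%) = 1.282.
VaR = 1.282 × 7.189% = 9.216%; on $250,000,000 that is $23,040,000.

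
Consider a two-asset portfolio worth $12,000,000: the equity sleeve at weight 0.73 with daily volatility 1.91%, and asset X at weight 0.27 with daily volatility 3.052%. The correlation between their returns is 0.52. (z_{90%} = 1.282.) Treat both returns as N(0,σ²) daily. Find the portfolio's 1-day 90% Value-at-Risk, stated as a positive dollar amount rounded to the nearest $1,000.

σ_p² = 0.73²·1.91² + 0.27²·3.052² + 2·0.52·0.73·0.27·1.91·3.052 = 3.8180 (%²).
σ_p = √3.8180 = 1.954%.
VaR = 1.282 × 1.954% = 2.505%; on $12,000,000 that is $300,600.

$301,000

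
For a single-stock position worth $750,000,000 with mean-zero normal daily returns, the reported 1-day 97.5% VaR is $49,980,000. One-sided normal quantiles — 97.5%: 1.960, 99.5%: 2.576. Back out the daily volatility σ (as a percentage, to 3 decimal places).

VaR as a fraction: $49,980,000 / $750,000,000 = 6.664%.
σ = VaR / z = 6.664% / 1.960 = 3.400%.

3.400%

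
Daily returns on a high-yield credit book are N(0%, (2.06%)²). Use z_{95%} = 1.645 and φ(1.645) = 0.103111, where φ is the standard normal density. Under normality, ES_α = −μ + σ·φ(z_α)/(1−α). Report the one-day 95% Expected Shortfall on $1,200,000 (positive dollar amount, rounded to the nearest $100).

Tail multiplier: φ(z)/(1−α) = 0.103111 / 0.05 = 2.062.
ES = 2.06% × 2.062 = 4.248%.
On $1,200,000: 0.04248 × $1,200,000 = $50,976.

$51,000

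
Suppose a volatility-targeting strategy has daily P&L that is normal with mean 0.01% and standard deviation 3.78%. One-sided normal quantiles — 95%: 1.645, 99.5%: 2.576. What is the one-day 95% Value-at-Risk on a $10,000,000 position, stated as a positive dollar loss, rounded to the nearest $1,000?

$621,000

VaR = −μ + z·σ = −(0.01%) + 1.645 × 3.78% = 6.208%.
On $10,000,000: 0.06208 × $10,000,000 = $620,800.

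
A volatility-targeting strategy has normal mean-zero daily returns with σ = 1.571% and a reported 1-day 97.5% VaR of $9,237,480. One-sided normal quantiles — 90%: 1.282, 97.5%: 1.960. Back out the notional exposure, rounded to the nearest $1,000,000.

VaR as a fraction of value: z·σ = 1.960 × 1.571% = 3.07916%.
Position = $9,237,480 / 0.0307916 = $300,000,000.

$300,000,000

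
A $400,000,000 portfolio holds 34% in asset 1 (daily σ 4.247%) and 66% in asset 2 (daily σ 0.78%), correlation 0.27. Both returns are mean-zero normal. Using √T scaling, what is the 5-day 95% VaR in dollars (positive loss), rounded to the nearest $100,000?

σ_p = √(0.34²·4.247² + 0.66²·0.78² + 2·0.27·0.34·0.66·4.247·0.78) = 1.659%.
σ_{5d} = 1.659% × √5 = 3.710%.
z(95%) = 1.645.
VaR = 1.645 × 3.710% = 6.103%; on $400,000,000 that is $24,412,000.

$24,400,000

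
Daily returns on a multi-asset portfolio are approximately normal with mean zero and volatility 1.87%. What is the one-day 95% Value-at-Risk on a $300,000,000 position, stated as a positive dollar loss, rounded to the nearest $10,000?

$9,230,000

At 95% one-sided, z = 1.645.
VaR = z·σ = 1.645 × 1.87% = 3.076%.
On $300,000,000: 0.03076 × $300,000,000 = $9,228,000.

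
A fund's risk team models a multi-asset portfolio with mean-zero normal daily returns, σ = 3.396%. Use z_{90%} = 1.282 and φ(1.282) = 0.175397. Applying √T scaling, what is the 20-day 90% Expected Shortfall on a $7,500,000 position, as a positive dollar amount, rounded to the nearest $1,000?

$1,998,000

σ_{20d} = 3.396% × √20 = 15.187%.
ES multiplier = φ(z)/(1−α) = 0.175397/0.1 = 1.754.
ES = 15.187% × 1.754 = 26.638%; on $7,500,000: $1,997,850.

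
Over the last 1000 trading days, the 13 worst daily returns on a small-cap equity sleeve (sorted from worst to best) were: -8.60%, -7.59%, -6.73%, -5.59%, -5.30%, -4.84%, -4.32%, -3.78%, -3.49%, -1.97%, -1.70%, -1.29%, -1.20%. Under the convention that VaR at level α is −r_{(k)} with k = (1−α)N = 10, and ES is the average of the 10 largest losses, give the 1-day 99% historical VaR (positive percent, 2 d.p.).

k = 10; the 10th lowest return is -1.97%, so VaR = 1.97%.

1.97%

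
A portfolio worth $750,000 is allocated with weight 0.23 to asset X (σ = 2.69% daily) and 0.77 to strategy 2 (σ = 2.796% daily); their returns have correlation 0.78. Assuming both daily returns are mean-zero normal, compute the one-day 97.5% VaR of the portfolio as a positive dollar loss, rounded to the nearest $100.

σ_p² = 0.23²·2.69² + 0.77²·2.796² + 2·0.78·0.23·0.77·2.69·2.796 = 7.0958 (%²).
σ_p = √7.0958 = 2.664%.
At 97.5%, z = 1.960.
VaR = 1.960 × 2.664% = 5.221%; on $750,000 that is $39,158.

$39,200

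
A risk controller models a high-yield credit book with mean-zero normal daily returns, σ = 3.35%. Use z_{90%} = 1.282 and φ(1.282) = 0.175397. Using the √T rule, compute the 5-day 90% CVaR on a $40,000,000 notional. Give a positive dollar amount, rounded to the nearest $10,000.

$5,260,000

σ_{5d} = 3.35% × √5 = 7.491%.
ES multiplier = φ(z)/(1−α) = 0.175397/0.1 = 1.754.
ES = 7.491% × 1.754 = 13.139%; on $40,000,000: $5,255,600.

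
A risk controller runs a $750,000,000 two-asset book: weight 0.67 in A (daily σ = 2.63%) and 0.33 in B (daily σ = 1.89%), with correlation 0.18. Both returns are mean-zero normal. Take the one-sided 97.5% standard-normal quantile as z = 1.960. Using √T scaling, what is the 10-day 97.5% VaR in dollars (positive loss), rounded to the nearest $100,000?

$91,700,000

σ_p = √(0.67²·2.63² + 0.33²·1.89² + 2·0.18·0.67·0.33·2.63·1.89) = 1.972%.
σ_{10d} = 1.972% × √10 = 6.236%.
VaR = 1.960 × 6.236% = 12.223%; on $750,000,000 that is $91,672,500.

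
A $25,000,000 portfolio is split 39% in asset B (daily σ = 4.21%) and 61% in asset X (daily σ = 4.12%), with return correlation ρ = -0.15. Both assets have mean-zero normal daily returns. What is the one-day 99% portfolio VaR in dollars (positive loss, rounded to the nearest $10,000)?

σ_p² = 0.39²·4.21² + 0.61²·4.12² + 2·-0.15·0.39·0.61·4.21·4.12 = 7.7741 (%²).
σ_p = √7.7741 = 2.788%.
At 99%, z = 2.326.
VaR = 2.326 × 2.788% = 6.485%; on $25,000,000 that is $1,621,250.

$1,620,000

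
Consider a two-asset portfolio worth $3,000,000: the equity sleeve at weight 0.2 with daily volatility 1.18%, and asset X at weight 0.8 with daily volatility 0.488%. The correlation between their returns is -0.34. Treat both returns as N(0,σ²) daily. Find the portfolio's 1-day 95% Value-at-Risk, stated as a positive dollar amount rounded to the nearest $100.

σ_p² = 0.2²·1.18² + 0.8²·0.488² + 2·-0.34·0.2·0.8·1.18·0.488 = 0.1455 (%²).
σ_p = √0.1455 = 0.381%.
At 95%, z = 1.645.
VaR = 1.645 × 0.381% = 0.627%; on $3,000,000 that is $18,810.

$18,800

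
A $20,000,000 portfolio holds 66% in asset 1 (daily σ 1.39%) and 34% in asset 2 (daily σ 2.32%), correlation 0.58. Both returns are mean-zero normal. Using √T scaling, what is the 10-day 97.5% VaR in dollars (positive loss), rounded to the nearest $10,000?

$1,880,000

σ_p = √(0.66²·1.39² + 0.34²·2.32² + 2·0.58·0.66·0.34·1.39·2.32) = 1.518%.
σ_{10d} = 1.518% × √10 = 4.800%.
z(97.5%) = 1.960.
VaR = 1.960 × 4.800% = 9.408%; on $20,000,000 that is $1,881,600.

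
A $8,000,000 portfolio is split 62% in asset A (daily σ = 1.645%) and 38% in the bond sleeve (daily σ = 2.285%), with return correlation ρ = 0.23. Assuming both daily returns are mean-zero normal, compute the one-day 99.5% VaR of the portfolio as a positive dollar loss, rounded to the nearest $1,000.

σ_p² = 0.62²·1.645² + 0.38²·2.285² + 2·0.23·0.62·0.38·1.645·2.285 = 2.2015 (%²).
σ_p = √2.2015 = 1.484%.
At 99.5%, z = 2.576.
VaR = 2.576 × 1.484% = 3.823%; on $8,000,000 that is $305,840.

$306,000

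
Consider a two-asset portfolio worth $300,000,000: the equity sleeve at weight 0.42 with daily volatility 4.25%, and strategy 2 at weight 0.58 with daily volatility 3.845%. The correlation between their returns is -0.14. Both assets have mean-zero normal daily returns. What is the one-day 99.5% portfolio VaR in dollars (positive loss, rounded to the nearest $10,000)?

σ_p² = 0.42²·4.25² + 0.58²·3.845² + 2·-0.14·0.42·0.58·4.25·3.845 = 7.0450 (%²).
σ_p = √7.0450 = 2.654%.
At 99.5%, z = 2.576.
VaR = 2.576 × 2.654% = 6.837%; on $300,000,000 that is $20,511,000.

$20,510,000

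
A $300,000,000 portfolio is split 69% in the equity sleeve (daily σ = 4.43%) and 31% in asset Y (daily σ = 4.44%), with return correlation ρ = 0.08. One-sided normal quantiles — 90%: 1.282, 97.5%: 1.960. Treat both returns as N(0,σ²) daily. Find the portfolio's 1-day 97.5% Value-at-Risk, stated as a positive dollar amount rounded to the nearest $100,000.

$20,300,000

σ_p² = 0.69²·4.43² + 0.31²·4.44² + 2·0.08·0.69·0.31·4.43·4.44 = 11.9111 (%²).
σ_p = √11.9111 = 3.451%.
VaR = 1.960 × 3.451% = 6.764%; on $300,000,000 that is $20,292,000.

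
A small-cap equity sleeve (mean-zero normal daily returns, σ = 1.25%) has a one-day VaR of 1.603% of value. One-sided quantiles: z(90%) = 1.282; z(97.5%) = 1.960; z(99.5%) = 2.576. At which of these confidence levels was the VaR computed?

Implied z = VaR/σ = 1.603 / 1.25 = 1.282.
This matches z(90%) = 1.282.

90%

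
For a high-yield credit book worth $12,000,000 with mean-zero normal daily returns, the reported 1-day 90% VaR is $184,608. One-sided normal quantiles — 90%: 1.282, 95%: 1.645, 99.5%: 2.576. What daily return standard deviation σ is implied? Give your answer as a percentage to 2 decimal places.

VaR as a fraction: $184,608 / $12,000,000 = 1.538%.
σ = VaR / z = 1.538% / 1.282 = 1.200%.

1.20%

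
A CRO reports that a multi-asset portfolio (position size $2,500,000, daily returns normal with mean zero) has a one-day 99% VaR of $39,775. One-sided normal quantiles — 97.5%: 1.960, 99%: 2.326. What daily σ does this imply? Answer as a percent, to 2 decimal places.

VaR as a fraction: $39,775 / $2,500,000 = 1.591%.
σ = VaR / z = 1.591% / 2.326 = 0.684%.

0.68%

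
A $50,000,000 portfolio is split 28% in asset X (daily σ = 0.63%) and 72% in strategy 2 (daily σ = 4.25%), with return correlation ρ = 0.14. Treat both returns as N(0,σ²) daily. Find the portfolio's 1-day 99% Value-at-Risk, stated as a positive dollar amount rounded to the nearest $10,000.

$3,590,000

σ_p² = 0.28²·0.63² + 0.72²·4.25² + 2·0.14·0.28·0.72·0.63·4.25 = 9.5459 (%²).
σ_p = √9.5459 = 3.090%.
At 99%, z = 2.326.
VaR = 2.326 × 3.090% = 7.187%; on $50,000,000 that is $3,593,500.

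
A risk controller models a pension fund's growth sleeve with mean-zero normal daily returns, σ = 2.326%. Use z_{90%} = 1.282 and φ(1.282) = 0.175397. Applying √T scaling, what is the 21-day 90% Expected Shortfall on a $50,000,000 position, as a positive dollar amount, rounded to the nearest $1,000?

σ_{21d} = 2.326% × √21 = 10.659%.
ES multiplier = φ(z)/(1−α) = 0.175397/0.1 = 1.754.
ES = 10.659% × 1.754 = 18.696%; on $50,000,000: $9,348,000.

$9,348,000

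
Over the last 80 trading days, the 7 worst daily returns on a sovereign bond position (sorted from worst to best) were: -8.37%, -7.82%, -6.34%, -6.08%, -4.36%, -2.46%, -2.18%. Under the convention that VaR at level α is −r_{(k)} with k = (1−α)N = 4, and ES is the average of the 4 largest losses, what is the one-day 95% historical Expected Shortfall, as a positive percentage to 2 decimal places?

The 4 worst returns sum to -28.61%.
ES = −(-28.61%) / 4 = 7.1525% ≈ 7.15%.

7.15%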